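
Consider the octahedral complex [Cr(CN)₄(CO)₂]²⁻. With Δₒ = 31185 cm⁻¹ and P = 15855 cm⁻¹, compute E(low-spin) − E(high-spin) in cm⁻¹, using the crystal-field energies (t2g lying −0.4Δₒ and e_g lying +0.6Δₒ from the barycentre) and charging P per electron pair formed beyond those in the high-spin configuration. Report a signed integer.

Ligand charges: 4×(-1) from CN⁻ and 2×(+0) from CO sum to -4; with overall charge -2, Cr is +2.
Group 6 minus oxidation state +2 gives a d⁴ configuration for Cr²⁺.
High-spin: t2g^3 e_g^1, CFSE = -0.6Δₒ = -18711 cm⁻¹.
Low-spin: t2g^4 e_g^0, orbital CFSE = -1.6Δₒ = -49896 cm⁻¹; plus 1 excess pair × P = +15855 cm⁻¹; total -34041 cm⁻¹.
The difference is -34041 − (-18711) = -15330 cm⁻¹, so low-spin lies lower.

-15330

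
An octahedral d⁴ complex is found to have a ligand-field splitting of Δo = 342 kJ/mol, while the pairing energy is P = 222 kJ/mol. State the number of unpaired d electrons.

2

Here Δo > P (342 > 222), so the low-spin state is favoured.
Filling d⁴ accordingly: t₂g⁴ eg⁰.
Unpaired electrons: 2.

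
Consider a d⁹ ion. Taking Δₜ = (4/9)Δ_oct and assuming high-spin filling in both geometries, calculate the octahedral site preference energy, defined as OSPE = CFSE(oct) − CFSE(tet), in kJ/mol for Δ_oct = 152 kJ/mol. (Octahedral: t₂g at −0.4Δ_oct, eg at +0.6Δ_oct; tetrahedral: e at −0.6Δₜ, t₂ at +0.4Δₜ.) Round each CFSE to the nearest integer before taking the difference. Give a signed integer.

-64

In an octahedral site d⁹ (HS) is t₂g⁶ eg³, giving CFSE(oct) = -0.6Δ_oct = -91 kJ/mol.
Tetrahedral e⁴ t₂⁵ gives -0.4Δₜ = -0.4 × (4/9) × 152 = -27 kJ/mol.
Subtracting, OSPE = -91 − (-27) = -64 kJ/mol.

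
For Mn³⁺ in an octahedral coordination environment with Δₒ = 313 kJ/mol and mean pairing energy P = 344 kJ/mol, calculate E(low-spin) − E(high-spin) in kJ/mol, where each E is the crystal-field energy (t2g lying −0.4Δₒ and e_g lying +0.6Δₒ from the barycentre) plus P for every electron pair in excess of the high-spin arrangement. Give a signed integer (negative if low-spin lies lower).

31

Mn³⁺: group 7, so d-count = 7 − 3 = 4.
High-spin: t2g^3 e_g^1, CFSE = -0.6Δₒ = -188 kJ/mol.
For low-spin the configuration is t2g^4 e_g^0: orbital energy -1.6 × 313 = -501 kJ/mol, and 1 additional pair relative to high-spin adds 344 kJ/mol, giving -157 kJ/mol.
The difference is -157 − (-188) = 31 kJ/mol, so high-spin lies lower.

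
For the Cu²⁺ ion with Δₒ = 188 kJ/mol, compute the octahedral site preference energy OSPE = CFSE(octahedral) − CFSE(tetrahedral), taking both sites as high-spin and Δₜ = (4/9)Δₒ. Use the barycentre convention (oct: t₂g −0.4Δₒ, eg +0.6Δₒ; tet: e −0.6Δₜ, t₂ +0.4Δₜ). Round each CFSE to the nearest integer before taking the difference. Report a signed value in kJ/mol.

-80

Group 11 minus oxidation state +2 gives a d⁹ configuration for Cu²⁺.
Octahedral (high-spin): t2g^6 e_g^3, CFSE = 6(−0.4) + 3(+0.6) = -0.6Δₒ = -0.6 × 188 = -113 kJ/mol.
In a tetrahedral site the filling is e^4 t2^5: CFSE(tet) = -0.4Δₜ = -0.4 × (4/9)(188) = -33 kJ/mol.
OSPE = -113 − (-33) = -80 kJ/mol.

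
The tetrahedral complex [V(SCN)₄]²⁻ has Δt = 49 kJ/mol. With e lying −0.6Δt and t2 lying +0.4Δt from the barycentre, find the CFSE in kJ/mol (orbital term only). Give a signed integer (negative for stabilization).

Each SCN⁻ contributes -1; 4 × (-1) = -4. With overall charge -2, V is in the +2 oxidation state.
V²⁺: group 5, so d-count = 5 − 2 = 3.
With tetrahedral geometry the complex is necessarily high-spin.
Configuration: e^2 t2^1.
Orbital CFSE = 2(-0.6) + 1(0.4) = -0.8Δt = -0.8 × 49 = -39 kJ/mol.

-39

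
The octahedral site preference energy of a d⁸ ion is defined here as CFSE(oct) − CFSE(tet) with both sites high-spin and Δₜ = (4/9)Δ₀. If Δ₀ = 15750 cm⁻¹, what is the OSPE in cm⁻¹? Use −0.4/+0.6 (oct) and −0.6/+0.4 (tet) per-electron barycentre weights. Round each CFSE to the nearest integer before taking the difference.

Octahedral high-spin t2g^6 e_g^2: CFSE = -1.2 × 15750 = -18900 cm⁻¹.
Tetrahedral: e^4 t2^4, CFSE = 4(−0.6) + 4(+0.4) = -0.8Δₜ = -0.8 × (4/9) × 15750 = -5600 cm⁻¹.
OSPE = CFSE(oct) − CFSE(tet) = -18900 − (-5600) = -13300 cm⁻¹.

-13300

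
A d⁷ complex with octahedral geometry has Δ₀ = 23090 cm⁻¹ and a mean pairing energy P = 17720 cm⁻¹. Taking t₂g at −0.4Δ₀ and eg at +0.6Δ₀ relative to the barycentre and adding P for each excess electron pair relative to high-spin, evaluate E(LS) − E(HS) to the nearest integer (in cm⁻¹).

High-spin d⁷ fills as t₂g⁵ eg² with CFSE 5(−0.4) + 2(+0.6) = -0.8Δ₀ = -18472 cm⁻¹.
Low-spin: t₂g⁶ eg¹, orbital CFSE = -1.8Δ₀ = -41562 cm⁻¹; plus 1 excess pair × P = +17720 cm⁻¹; total -23842 cm⁻¹.
E(LS) − E(HS) = -23842 − (-18472) = -5370 cm⁻¹.

-5370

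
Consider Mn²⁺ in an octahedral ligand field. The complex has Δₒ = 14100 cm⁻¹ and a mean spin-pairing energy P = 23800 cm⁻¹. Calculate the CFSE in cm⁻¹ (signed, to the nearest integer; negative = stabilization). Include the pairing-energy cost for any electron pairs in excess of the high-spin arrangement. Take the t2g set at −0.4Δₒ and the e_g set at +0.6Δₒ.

0

Group 7 minus oxidation state +2 gives a d⁵ configuration for Mn²⁺.
With Δₒ < P the complex is high-spin.
Filling d⁵ accordingly: t2g^3 e_g^2.
Orbital CFSE = 0.0Δₒ = 0.0 × 14100 = 0 cm⁻¹.
High-spin has no excess pairs, so no pairing correction applies.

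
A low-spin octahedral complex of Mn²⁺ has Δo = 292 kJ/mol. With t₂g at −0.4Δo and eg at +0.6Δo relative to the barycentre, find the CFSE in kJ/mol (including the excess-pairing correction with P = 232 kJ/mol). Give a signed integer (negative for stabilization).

-120

Mn sits in group 7; removing 2 electrons leaves Mn²⁺ with 7 − 2 = 5 d electrons.
Configuration: t₂g⁵ eg⁰.
Orbital CFSE = 5(-0.4) + 0(0.6) = -2.0Δo = -2.0 × 292 = -584 kJ/mol.
High-spin d⁵ would be t₂g³ eg² with 0 pairs; low-spin has 2, so 2 excess pairs cost +2P = +464 kJ/mol.
Net CFSE = -584 + 464 = -120 kJ/mol.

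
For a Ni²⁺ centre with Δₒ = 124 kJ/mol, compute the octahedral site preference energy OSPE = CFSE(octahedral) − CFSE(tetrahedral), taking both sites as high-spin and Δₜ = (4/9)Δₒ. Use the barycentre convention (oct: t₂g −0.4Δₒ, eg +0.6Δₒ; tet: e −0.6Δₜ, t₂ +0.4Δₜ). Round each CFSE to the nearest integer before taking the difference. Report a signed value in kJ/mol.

Ni is in group 10, so Ni²⁺ is d⁸ (10 − 2 = 8).
In an octahedral site d⁸ (HS) is t2g^6 e_g^2, giving CFSE(oct) = -1.2Δₒ = -149 kJ/mol.
Tetrahedral e^4 t2^4 gives -0.8Δₜ = -0.8 × (4/9) × 124 = -44 kJ/mol.
OSPE = -149 − (-44) = -105 kJ/mol.

-105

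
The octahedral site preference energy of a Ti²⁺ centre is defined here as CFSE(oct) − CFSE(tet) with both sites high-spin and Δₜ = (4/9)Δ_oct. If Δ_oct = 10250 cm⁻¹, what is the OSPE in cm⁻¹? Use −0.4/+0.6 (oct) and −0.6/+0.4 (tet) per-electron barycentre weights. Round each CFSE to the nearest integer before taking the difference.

Ti is in group 4, so Ti²⁺ is d² (4 − 2 = 2).
In an octahedral site d² (HS) is t₂g² eg⁰, giving CFSE(oct) = -0.8Δ_oct = -8200 cm⁻¹.
Tetrahedral e² t₂⁰ gives -1.2Δₜ = -1.2 × (4/9) × 10250 = -5467 cm⁻¹.
OSPE = -8200 − (-5467) = -2733 cm⁻¹.

-2733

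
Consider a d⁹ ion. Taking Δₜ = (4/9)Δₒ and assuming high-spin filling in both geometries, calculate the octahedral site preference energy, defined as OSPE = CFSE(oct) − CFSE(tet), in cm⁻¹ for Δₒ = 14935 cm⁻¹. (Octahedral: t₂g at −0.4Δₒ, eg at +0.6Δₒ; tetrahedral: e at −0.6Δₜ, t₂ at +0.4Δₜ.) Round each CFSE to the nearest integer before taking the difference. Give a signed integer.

Octahedral high-spin t2g^6 e_g^3: CFSE = -0.6 × 14935 = -8961 cm⁻¹.
In a tetrahedral site the filling is e^4 t2^5: CFSE(tet) = -0.4Δₜ = -0.4 × (4/9)(14935) = -2655 cm⁻¹.
OSPE = CFSE(oct) − CFSE(tet) = -8961 − (-2655) = -6306 cm⁻¹.

-6306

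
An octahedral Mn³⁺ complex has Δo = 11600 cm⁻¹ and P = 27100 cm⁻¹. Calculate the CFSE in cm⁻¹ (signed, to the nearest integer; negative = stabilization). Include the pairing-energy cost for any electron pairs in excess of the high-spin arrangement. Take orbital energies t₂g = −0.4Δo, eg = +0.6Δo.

-6960

Group 7 minus oxidation state +3 gives a d⁴ configuration for Mn³⁺.
Since Δo = 11600 cm⁻¹ < P = 27100 cm⁻¹, the complex adopts the high-spin configuration.
That gives t₂g³ eg¹.
Orbital CFSE = -0.6Δo = -0.6 × 11600 = -6960 cm⁻¹.
High-spin has no excess pairs, so no pairing correction applies.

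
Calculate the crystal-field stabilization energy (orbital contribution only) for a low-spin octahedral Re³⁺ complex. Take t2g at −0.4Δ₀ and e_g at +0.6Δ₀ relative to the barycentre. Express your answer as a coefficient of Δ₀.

Group 7 minus oxidation state +3 gives a d⁴ configuration for Re³⁺.
Configuration: t2g^4 e_g^0.
CFSE = 4(-0.4Δ₀) + 0(0.6Δ₀) = -1.6Δ₀ + 0.0Δ₀ = -1.6Δ₀.

-1.6 Δ₀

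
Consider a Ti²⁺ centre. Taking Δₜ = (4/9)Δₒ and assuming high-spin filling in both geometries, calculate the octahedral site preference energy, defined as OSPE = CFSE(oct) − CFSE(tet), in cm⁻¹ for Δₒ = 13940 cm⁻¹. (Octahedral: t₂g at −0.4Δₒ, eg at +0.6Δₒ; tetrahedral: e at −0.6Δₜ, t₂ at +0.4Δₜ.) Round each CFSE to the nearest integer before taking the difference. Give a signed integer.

-3717

Ti²⁺: group 4, so d-count = 4 − 2 = 2.
Octahedral (high-spin): t2g^2 e_g^0, CFSE = 2(−0.4) + 0(+0.6) = -0.8Δₒ = -0.8 × 13940 = -11152 cm⁻¹.
In a tetrahedral site the filling is e^2 t2^0: CFSE(tet) = -1.2Δₜ = -1.2 × (4/9)(13940) = -7435 cm⁻¹.
OSPE = CFSE(oct) − CFSE(tet) = -11152 − (-7435) = -3717 cm⁻¹.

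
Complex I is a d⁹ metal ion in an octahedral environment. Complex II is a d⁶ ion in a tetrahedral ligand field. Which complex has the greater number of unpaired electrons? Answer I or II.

II

I: t₂g⁶ eg³ → 1 unpaired.
II: With tetrahedral geometry the complex is necessarily high-spin; e^3 t2^3 → 4 unpaired.
So II has more unpaired electrons.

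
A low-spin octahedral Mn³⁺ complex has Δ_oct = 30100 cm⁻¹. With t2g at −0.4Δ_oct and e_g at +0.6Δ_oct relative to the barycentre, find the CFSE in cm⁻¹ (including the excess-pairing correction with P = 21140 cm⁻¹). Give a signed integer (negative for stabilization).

Mn³⁺: group 7, so d-count = 7 − 3 = 4.
The d⁴ electrons fill as t2g^4 e_g^0.
The orbital stabilization is -1.6Δ_oct = -1.6 × 30100 = -48160 cm⁻¹.
Relative to high-spin t2g^3 e_g^1 (0 paired), the low-spin configuration has 1 additional pair, contributing +1 × 21140 = +21140 cm⁻¹.
Overall CFSE = -48160 + 21140 = -27020 cm⁻¹.

-27020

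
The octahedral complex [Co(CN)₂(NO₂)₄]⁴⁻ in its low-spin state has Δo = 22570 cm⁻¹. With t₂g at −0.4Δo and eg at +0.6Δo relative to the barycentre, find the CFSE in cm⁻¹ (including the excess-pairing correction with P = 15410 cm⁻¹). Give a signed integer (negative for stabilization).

-25216

Ligand charges: 2×(-1) from CN⁻ and 4×(-1) from NO₂⁻ sum to -6; with overall charge -4, Co is +2.
Co is in group 9, so Co²⁺ is d⁷ (9 − 2 = 7).
Configuration: t₂g⁶ eg¹.
The orbital stabilization is -1.8Δo = -1.8 × 22570 = -40626 cm⁻¹.
Pairing penalty: 3 pairs vs 2 in the high-spin reference → 1 extra × P = 15410 cm⁻¹.
Combining: -40626 + 15410 = -25216 cm⁻¹.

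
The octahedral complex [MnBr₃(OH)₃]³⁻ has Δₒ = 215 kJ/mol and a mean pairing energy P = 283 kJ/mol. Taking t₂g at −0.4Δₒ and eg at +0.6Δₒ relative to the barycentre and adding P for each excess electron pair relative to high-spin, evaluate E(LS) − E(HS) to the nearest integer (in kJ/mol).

68

Ligand charges: 3×(-1) from Br⁻ and 3×(-1) from OH⁻ sum to -6; with overall charge -3, Mn is +3.
Mn is in group 7, so Mn³⁺ is d⁴ (7 − 3 = 4).
High-spin: t₂g³ eg¹, CFSE = -0.6Δₒ = -129 kJ/mol.
For low-spin the configuration is t₂g⁴ eg⁰: orbital energy -1.6 × 215 = -344 kJ/mol, and 1 additional pair relative to high-spin adds 283 kJ/mol, giving -61 kJ/mol.
E(LS) − E(HS) = -61 − (-129) = 68 kJ/mol.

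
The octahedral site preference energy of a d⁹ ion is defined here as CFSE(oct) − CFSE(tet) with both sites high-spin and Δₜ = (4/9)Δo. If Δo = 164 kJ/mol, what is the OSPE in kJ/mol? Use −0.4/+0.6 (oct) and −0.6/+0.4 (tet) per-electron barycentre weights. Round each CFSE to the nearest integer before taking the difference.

Octahedral (high-spin): t2g^6 e_g^3, CFSE = 6(−0.4) + 3(+0.6) = -0.6Δo = -0.6 × 164 = -98 kJ/mol.
In a tetrahedral site the filling is e^4 t2^5: CFSE(tet) = -0.4Δₜ = -0.4 × (4/9)(164) = -29 kJ/mol.
OSPE = -98 − (-29) = -69 kJ/mol.

-69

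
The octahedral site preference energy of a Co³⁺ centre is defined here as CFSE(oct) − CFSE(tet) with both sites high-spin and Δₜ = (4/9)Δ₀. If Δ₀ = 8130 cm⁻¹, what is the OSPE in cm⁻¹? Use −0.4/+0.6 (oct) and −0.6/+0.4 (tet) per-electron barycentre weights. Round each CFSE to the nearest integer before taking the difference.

-1084

Co³⁺: group 9, so d-count = 9 − 3 = 6.
In an octahedral site d⁶ (HS) is t₂g⁴ eg², giving CFSE(oct) = -0.4Δ₀ = -3252 cm⁻¹.
In a tetrahedral site the filling is e³ t₂³: CFSE(tet) = -0.6Δₜ = -0.6 × (4/9)(8130) = -2168 cm⁻¹.
OSPE = -3252 − (-2168) = -1084 cm⁻¹.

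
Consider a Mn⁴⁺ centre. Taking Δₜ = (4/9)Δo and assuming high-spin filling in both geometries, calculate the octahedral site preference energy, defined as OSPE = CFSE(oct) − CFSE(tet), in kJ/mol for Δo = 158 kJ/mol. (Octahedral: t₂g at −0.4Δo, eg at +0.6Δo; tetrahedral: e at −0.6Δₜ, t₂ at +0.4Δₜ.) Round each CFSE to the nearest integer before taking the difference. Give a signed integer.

Mn⁴⁺: group 7, so d-count = 7 − 4 = 3.
Octahedral high-spin t₂g³ eg⁰: CFSE = -1.2 × 158 = -190 kJ/mol.
Tetrahedral e² t₂¹ gives -0.8Δₜ = -0.8 × (4/9) × 158 = -56 kJ/mol.
OSPE = CFSE(oct) − CFSE(tet) = -190 − (-56) = -134 kJ/mol.

-134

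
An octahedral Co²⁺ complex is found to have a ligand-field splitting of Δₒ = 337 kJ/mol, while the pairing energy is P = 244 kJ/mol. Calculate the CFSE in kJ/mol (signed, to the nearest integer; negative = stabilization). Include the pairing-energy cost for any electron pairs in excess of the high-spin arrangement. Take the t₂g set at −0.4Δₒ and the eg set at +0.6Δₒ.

-363

Co sits in group 9; removing 2 electrons leaves Co²⁺ with 9 − 2 = 7 d electrons.
Here Δₒ > P (337 > 244), so the low-spin state is favoured.
Filling d⁷ accordingly: t₂g⁶ eg¹.
Orbital CFSE = -1.8Δₒ = -1.8 × 337 = -607 kJ/mol.
Excess pairs vs high-spin: 3 − 2 = 1; pairing cost = +244 kJ/mol.
Net CFSE = -607 + 244 = -363 kJ/mol.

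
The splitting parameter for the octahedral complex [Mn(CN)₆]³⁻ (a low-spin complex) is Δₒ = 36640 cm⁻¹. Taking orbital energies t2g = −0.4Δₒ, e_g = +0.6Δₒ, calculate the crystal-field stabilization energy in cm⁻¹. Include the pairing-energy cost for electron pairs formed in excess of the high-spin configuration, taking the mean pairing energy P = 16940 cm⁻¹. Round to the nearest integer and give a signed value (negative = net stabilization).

-41684

Each CN⁻ contributes -1; 6 × (-1) = -6. With overall charge -3, Mn is in the +3 oxidation state.
Mn is in group 7, so Mn³⁺ is d⁴ (7 − 3 = 4).
The d⁴ electrons fill as t2g^4 e_g^0.
The orbital stabilization is -1.6Δₒ = -1.6 × 36640 = -58624 cm⁻¹.
Relative to high-spin t2g^3 e_g^1 (0 paired), the low-spin configuration has 1 additional pair, contributing +1 × 16940 = +16940 cm⁻¹.
Overall CFSE = -58624 + 16940 = -41684 cm⁻¹.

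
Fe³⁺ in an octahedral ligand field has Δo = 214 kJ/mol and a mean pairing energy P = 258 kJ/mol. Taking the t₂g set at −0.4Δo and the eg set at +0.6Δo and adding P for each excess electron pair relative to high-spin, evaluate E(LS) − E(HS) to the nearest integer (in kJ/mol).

88

Fe³⁺: group 8, so d-count = 8 − 3 = 5.
In the high-spin limit (t₂g³ eg²) the orbital term is 0.0Δo = 0 kJ/mol, with no excess pairing.
Low-spin t₂g⁵ eg⁰ gives -2.0Δo = -428 kJ/mol, but forming 2 extra pairs costs 2P = 516 kJ/mol, so E(LS) = -428 + 516 = 88 kJ/mol.
The difference is 88 − (0) = 88 kJ/mol, so high-spin lies lower.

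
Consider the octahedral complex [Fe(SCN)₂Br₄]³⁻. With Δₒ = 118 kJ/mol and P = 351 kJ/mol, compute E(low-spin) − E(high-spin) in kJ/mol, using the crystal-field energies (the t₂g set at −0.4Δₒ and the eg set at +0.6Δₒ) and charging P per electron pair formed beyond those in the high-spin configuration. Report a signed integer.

Ligand charges: 2×(-1) from SCN⁻ and 4×(-1) from Br⁻ sum to -6; with overall charge -3, Fe is +3.
Fe³⁺: group 8, so d-count = 8 − 3 = 5.
In the high-spin limit (t₂g³ eg²) the orbital term is 0.0Δₒ = 0 kJ/mol, with no excess pairing.
Low-spin: t₂g⁵ eg⁰, orbital CFSE = -2.0Δₒ = -236 kJ/mol; plus 2 excess pairs × P = +702 kJ/mol; total 466 kJ/mol.
The difference is 466 − (0) = 466 kJ/mol, so high-spin lies lower.

466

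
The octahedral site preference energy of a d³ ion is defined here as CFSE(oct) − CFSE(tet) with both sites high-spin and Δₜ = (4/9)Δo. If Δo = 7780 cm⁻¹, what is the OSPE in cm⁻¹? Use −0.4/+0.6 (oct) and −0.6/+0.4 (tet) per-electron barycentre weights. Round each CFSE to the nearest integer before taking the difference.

-6570

Octahedral high-spin t2g^3 e_g^0: CFSE = -1.2 × 7780 = -9336 cm⁻¹.
Tetrahedral e^2 t2^1 gives -0.8Δₜ = -0.8 × (4/9) × 7780 = -2766 cm⁻¹.
Subtracting, OSPE = -9336 − (-2766) = -6570 cm⁻¹.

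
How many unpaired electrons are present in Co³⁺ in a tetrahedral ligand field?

Group 9 minus oxidation state +3 gives a d⁶ configuration for Co³⁺.
With tetrahedral geometry the complex is necessarily high-spin.
Configuration: e^3 t2^3, giving 4 unpaired electrons.

4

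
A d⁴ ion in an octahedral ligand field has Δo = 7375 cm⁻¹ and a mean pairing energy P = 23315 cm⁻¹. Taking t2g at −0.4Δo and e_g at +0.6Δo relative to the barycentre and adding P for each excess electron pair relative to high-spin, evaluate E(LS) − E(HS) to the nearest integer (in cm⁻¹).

In the high-spin limit (t2g^3 e_g^1) the orbital term is -0.6Δo = -4425 cm⁻¹, with no excess pairing.
For low-spin the configuration is t2g^4 e_g^0: orbital energy -1.6 × 7375 = -11800 cm⁻¹, and 1 additional pair relative to high-spin adds 23315 cm⁻¹, giving 11515 cm⁻¹.
The difference is 11515 − (-4425) = 15940 cm⁻¹, so high-spin lies lower.

15940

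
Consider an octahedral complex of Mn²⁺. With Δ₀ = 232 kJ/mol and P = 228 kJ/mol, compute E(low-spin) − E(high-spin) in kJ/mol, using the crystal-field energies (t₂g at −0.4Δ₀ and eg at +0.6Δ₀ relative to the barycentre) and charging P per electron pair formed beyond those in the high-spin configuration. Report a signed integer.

-8

Group 7 minus oxidation state +2 gives a d⁵ configuration for Mn²⁺.
In the high-spin limit (t₂g³ eg²) the orbital term is 0.0Δ₀ = 0 kJ/mol, with no excess pairing.
For low-spin the configuration is t₂g⁵ eg⁰: orbital energy -2.0 × 232 = -464 kJ/mol, and 2 additional pairs relative to high-spin add 456 kJ/mol, giving -8 kJ/mol.
The difference is -8 − (0) = -8 kJ/mol, so low-spin lies lower.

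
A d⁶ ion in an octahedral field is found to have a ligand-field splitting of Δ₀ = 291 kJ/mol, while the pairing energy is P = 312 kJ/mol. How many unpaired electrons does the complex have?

With Δ₀ < P the complex is high-spin.
That gives t₂g⁴ eg².
Unpaired electrons: 4.

4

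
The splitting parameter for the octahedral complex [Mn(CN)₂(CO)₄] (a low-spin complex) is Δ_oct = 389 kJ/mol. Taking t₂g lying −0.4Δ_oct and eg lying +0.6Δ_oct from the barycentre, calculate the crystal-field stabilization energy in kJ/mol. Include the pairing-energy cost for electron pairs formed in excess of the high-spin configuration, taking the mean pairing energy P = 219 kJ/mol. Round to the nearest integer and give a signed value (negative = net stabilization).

Ligand charges: 2×(-1) from CN⁻ and 4×(+0) from CO sum to -2; with overall charge +0, Mn is +2.
Group 7 minus oxidation state +2 gives a d⁵ configuration for Mn²⁺.
The d⁵ electrons fill as t₂g⁵ eg⁰.
CFSE(orbital) = 5×(-0.4Δ_oct) + 0×(0.6Δ_oct) = -2.0Δ_oct; with Δ_oct = 389 kJ/mol that is -778 kJ/mol.
Relative to high-spin t₂g³ eg² (0 paired), the low-spin configuration has 2 additional pairs, contributing +2 × 219 = +438 kJ/mol.
Overall CFSE = -778 + 438 = -340 kJ/mol.

-340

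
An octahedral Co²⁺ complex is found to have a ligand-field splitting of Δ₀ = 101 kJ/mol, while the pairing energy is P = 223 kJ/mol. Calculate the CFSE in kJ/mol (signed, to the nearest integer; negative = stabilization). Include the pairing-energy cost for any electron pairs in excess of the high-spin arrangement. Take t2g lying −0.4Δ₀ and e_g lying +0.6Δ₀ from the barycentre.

Co is in group 9, so Co²⁺ is d⁷ (9 − 2 = 7).
Here Δ₀ < P (101 < 223), so the high-spin state is favoured.
Filling d⁷ accordingly: t2g^5 e_g^2.
Orbital CFSE = -0.8Δ₀ = -0.8 × 101 = -81 kJ/mol.
High-spin has no excess pairs, so no pairing correction applies.

-81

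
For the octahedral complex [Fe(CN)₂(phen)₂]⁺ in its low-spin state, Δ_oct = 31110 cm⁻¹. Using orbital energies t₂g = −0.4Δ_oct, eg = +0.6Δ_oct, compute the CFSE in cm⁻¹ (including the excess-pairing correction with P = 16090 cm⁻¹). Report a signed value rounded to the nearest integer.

-30040

Ligand charges: 2×(-1) from CN⁻ and 2×(+0) from phen sum to -2; with overall charge +1, Fe is +3.
Fe sits in group 8; removing 3 electrons leaves Fe³⁺ with 8 − 3 = 5 d electrons.
Electron filling gives t₂g⁵ eg⁰.
CFSE(orbital) = 5×(-0.4Δ_oct) + 0×(0.6Δ_oct) = -2.0Δ_oct; with Δ_oct = 31110 cm⁻¹ that is -62220 cm⁻¹.
Relative to high-spin t₂g³ eg² (0 paired), the low-spin configuration has 2 additional pairs, contributing +2 × 16090 = +32180 cm⁻¹.
Combining: -62220 + 32180 = -30040 cm⁻¹.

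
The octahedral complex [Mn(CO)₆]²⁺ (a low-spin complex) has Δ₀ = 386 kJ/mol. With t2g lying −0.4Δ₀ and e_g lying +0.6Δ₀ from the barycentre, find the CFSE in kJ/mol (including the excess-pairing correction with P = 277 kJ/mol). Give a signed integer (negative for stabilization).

-218

CO is neutral, so the +2 overall charge sits on Mn: oxidation state +2.
Group 7 minus oxidation state +2 gives a d⁵ configuration for Mn²⁺.
Electron filling gives t2g^5 e_g^0.
CFSE(orbital) = 5×(-0.4Δ₀) + 0×(0.6Δ₀) = -2.0Δ₀; with Δ₀ = 386 kJ/mol that is -772 kJ/mol.
Relative to high-spin t2g^3 e_g^2 (0 paired), the low-spin configuration has 2 additional pairs, contributing +2 × 277 = +554 kJ/mol.
Net CFSE = -772 + 554 = -218 kJ/mol.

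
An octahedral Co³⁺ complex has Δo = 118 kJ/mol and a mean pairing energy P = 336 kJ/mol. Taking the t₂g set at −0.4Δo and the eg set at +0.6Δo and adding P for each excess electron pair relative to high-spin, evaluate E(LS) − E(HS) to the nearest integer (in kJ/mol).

436

Co is in group 9, so Co³⁺ is d⁶ (9 − 3 = 6).
High-spin d⁶ fills as t₂g⁴ eg² with CFSE 4(−0.4) + 2(+0.6) = -0.4Δo = -47 kJ/mol.
Low-spin: t₂g⁶ eg⁰, orbital CFSE = -2.4Δo = -283 kJ/mol; plus 2 excess pairs × P = +672 kJ/mol; total 389 kJ/mol.
E(LS) − E(HS) = 389 − (-47) = 436 kJ/mol.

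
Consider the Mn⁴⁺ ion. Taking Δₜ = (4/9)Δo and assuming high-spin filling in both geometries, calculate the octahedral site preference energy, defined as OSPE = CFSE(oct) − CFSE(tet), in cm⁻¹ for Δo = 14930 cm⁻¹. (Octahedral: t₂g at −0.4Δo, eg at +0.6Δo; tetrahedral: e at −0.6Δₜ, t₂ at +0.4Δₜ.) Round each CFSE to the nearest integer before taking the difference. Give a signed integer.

Mn sits in group 7; removing 4 electrons leaves Mn⁴⁺ with 7 − 4 = 3 d electrons.
Octahedral (high-spin): t2g^3 e_g^0, CFSE = 3(−0.4) + 0(+0.6) = -1.2Δo = -1.2 × 14930 = -17916 cm⁻¹.
Tetrahedral e^2 t2^1 gives -0.8Δₜ = -0.8 × (4/9) × 14930 = -5308 cm⁻¹.
OSPE = -17916 − (-5308) = -12608 cm⁻¹.

-12608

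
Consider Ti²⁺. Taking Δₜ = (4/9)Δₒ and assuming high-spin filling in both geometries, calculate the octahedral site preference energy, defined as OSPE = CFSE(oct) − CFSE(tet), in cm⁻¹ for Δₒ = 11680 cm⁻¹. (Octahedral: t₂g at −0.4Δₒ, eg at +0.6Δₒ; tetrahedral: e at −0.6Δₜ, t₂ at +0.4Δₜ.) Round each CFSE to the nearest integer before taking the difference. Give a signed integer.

Ti²⁺: group 4, so d-count = 4 − 2 = 2.
Octahedral high-spin t₂g² eg⁰: CFSE = -0.8 × 11680 = -9344 cm⁻¹.
Tetrahedral e² t₂⁰ gives -1.2Δₜ = -1.2 × (4/9) × 11680 = -6229 cm⁻¹.
Subtracting, OSPE = -9344 − (-6229) = -3115 cm⁻¹.

-3115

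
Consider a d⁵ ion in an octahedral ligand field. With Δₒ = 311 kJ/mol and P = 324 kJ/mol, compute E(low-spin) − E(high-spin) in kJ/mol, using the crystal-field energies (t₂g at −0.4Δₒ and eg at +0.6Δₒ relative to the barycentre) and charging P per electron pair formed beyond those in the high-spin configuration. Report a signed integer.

In the high-spin limit (t₂g³ eg²) the orbital term is 0.0Δₒ = 0 kJ/mol, with no excess pairing.
For low-spin the configuration is t₂g⁵ eg⁰: orbital energy -2.0 × 311 = -622 kJ/mol, and 2 additional pairs relative to high-spin add 648 kJ/mol, giving 26 kJ/mol.
E(LS) − E(HS) = 26 − (0) = 26 kJ/mol.

26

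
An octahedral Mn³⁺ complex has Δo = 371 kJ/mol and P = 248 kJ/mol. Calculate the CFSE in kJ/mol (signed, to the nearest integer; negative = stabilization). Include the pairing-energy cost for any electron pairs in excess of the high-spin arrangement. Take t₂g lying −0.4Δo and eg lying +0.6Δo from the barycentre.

-346

Mn sits in group 7; removing 3 electrons leaves Mn³⁺ with 7 − 3 = 4 d electrons.
Here Δo > P (371 > 248), so the low-spin state is favoured.
Filling d⁴ accordingly: t₂g⁴ eg⁰.
Orbital CFSE = -1.6Δo = -1.6 × 371 = -594 kJ/mol.
Excess pairs vs high-spin: 1 − 0 = 1; pairing cost = +248 kJ/mol.
Net CFSE = -594 + 248 = -346 kJ/mol.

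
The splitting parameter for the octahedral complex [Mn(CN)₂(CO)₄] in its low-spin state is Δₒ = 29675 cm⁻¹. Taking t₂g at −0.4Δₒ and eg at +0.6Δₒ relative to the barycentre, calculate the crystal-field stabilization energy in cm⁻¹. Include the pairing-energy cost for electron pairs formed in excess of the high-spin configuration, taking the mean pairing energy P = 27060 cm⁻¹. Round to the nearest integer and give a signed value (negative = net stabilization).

Ligand charges: 2×(-1) from CN⁻ and 4×(+0) from CO sum to -2; with overall charge +0, Mn is +2.
Mn²⁺: group 7, so d-count = 7 − 2 = 5.
The d⁵ electrons fill as t₂g⁵ eg⁰.
The orbital stabilization is -2.0Δₒ = -2.0 × 29675 = -59350 cm⁻¹.
Relative to high-spin t₂g³ eg² (0 paired), the low-spin configuration has 2 additional pairs, contributing +2 × 27060 = +54120 cm⁻¹.
Net CFSE = -59350 + 54120 = -5230 cm⁻¹.

-5230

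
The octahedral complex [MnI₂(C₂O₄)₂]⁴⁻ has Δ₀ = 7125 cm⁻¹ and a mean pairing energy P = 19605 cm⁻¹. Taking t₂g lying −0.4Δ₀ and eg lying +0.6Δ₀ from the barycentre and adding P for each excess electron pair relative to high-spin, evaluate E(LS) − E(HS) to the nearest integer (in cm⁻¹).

24960

Ligand charges: 2×(-1) from I⁻ and 2×(-2) from C₂O₄²⁻ sum to -6; with overall charge -4, Mn is +2.
Mn²⁺: group 7, so d-count = 7 − 2 = 5.
High-spin d⁵ fills as t₂g³ eg² with CFSE 3(−0.4) + 2(+0.6) = 0.0Δ₀ = 0 cm⁻¹.
Low-spin t₂g⁵ eg⁰ gives -2.0Δ₀ = -14250 cm⁻¹, but forming 2 extra pairs costs 2P = 39210 cm⁻¹, so E(LS) = -14250 + 39210 = 24960 cm⁻¹.
Thus E(LS) − E(HS) = 24960 cm⁻¹.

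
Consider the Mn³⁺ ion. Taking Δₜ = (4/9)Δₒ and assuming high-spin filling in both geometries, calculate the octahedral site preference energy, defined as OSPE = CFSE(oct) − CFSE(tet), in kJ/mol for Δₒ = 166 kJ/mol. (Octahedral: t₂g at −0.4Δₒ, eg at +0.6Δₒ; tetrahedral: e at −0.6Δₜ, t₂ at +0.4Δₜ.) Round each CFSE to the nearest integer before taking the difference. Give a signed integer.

-70

Mn is in group 7, so Mn³⁺ is d⁴ (7 − 3 = 4).
Octahedral high-spin t₂g³ eg¹: CFSE = -0.6 × 166 = -100 kJ/mol.
Tetrahedral e² t₂² gives -0.4Δₜ = -0.4 × (4/9) × 166 = -30 kJ/mol.
OSPE = -100 − (-30) = -70 kJ/mol.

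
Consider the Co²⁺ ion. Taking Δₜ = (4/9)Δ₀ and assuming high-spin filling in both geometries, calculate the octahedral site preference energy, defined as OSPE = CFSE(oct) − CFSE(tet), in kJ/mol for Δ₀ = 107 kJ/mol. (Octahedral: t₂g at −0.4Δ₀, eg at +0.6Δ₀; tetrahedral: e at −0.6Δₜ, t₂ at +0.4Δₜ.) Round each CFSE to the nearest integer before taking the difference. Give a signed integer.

Co is in group 9, so Co²⁺ is d⁷ (9 − 2 = 7).
In an octahedral site d⁷ (HS) is t2g^5 e_g^2, giving CFSE(oct) = -0.8Δ₀ = -86 kJ/mol.
Tetrahedral: e^4 t2^3, CFSE = 4(−0.6) + 3(+0.4) = -1.2Δₜ = -1.2 × (4/9) × 107 = -57 kJ/mol.
OSPE = -86 − (-57) = -29 kJ/mol.

-29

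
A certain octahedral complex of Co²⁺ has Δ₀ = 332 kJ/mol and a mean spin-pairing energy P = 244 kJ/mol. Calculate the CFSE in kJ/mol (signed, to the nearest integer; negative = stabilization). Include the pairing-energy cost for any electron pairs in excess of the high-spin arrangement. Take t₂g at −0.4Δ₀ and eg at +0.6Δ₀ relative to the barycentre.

Co sits in group 9; removing 2 electrons leaves Co²⁺ with 9 − 2 = 7 d electrons.
With Δ₀ > P the complex is low-spin.
Configuration: t₂g⁶ eg¹.
Orbital CFSE = -1.8Δ₀ = -1.8 × 332 = -598 kJ/mol.
Excess pairs vs high-spin: 3 − 2 = 1; pairing cost = +244 kJ/mol.
Net CFSE = -598 + 244 = -354 kJ/mol.

-354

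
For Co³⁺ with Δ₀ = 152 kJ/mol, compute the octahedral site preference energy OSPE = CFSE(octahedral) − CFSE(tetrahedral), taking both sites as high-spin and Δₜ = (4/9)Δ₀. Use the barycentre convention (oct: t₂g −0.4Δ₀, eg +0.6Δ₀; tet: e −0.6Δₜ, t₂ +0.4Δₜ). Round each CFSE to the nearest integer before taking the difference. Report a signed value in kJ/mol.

-20

Group 9 minus oxidation state +3 gives a d⁶ configuration for Co³⁺.
Octahedral (high-spin): t2g^4 e_g^2, CFSE = 4(−0.4) + 2(+0.6) = -0.4Δ₀ = -0.4 × 152 = -61 kJ/mol.
Tetrahedral e^3 t2^3 gives -0.6Δₜ = -0.6 × (4/9) × 152 = -41 kJ/mol.
OSPE = CFSE(oct) − CFSE(tet) = -61 − (-41) = -20 kJ/mol.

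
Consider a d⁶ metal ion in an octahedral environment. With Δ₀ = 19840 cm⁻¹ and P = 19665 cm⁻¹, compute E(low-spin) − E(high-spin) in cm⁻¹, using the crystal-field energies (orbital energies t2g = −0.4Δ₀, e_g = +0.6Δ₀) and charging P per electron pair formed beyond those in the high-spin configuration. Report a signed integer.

In the high-spin limit (t2g^4 e_g^2) the orbital term is -0.4Δ₀ = -7936 cm⁻¹, with no excess pairing.
For low-spin the configuration is t2g^6 e_g^0: orbital energy -2.4 × 19840 = -47616 cm⁻¹, and 2 additional pairs relative to high-spin add 39330 cm⁻¹, giving -8286 cm⁻¹.
E(LS) − E(HS) = -8286 − (-7936) = -350 cm⁻¹.

-350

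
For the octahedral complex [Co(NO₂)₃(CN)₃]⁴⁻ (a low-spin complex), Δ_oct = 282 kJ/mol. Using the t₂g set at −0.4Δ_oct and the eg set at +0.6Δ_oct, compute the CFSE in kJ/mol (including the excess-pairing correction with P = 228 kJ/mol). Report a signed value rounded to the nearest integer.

-280

Ligand charges: 3×(-1) from NO₂⁻ and 3×(-1) from CN⁻ sum to -6; with overall charge -4, Co is +2.
Co sits in group 9; removing 2 electrons leaves Co²⁺ with 9 − 2 = 7 d electrons.
The d⁷ electrons fill as t₂g⁶ eg¹.
CFSE(orbital) = 6×(-0.4Δ_oct) + 1×(0.6Δ_oct) = -1.8Δ_oct; with Δ_oct = 282 kJ/mol that is -508 kJ/mol.
High-spin d⁷ would be t₂g⁵ eg² with 2 pairs; low-spin has 3, so 1 excess pair costs +1P = +228 kJ/mol.
Overall CFSE = -508 + 228 = -280 kJ/mol.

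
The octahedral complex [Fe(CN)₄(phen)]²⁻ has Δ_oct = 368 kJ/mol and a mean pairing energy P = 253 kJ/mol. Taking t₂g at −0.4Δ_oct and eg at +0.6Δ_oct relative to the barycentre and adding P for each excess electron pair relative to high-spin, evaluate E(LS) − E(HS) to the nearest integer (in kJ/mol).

Ligand charges: 4×(-1) from CN⁻ and 1×(+0) from phen sum to -4; with overall charge -2, Fe is +2.
Fe²⁺: group 8, so d-count = 8 − 2 = 6.
In the high-spin limit (t₂g⁴ eg²) the orbital term is -0.4Δ_oct = -147 kJ/mol, with no excess pairing.
For low-spin the configuration is t₂g⁶ eg⁰: orbital energy -2.4 × 368 = -883 kJ/mol, and 2 additional pairs relative to high-spin add 506 kJ/mol, giving -377 kJ/mol.
E(LS) − E(HS) = -377 − (-147) = -230 kJ/mol.

-230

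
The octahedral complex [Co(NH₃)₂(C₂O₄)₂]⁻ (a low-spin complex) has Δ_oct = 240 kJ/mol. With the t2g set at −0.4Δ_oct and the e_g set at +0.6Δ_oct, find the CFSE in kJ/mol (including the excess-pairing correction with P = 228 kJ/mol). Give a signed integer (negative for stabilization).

-120

Ligand charges: 2×(+0) from NH₃ and 2×(-2) from C₂O₄²⁻ sum to -4; with overall charge -1, Co is +3.
Co is in group 9, so Co³⁺ is d⁶ (9 − 3 = 6).
The d⁶ electrons fill as t2g^6 e_g^0.
CFSE(orbital) = 6×(-0.4Δ_oct) + 0×(0.6Δ_oct) = -2.4Δ_oct; with Δ_oct = 240 kJ/mol that is -576 kJ/mol.
Pairing penalty: 3 pairs vs 1 in the high-spin reference → 2 extra × P = 456 kJ/mol.
Overall CFSE = -576 + 456 = -120 kJ/mol.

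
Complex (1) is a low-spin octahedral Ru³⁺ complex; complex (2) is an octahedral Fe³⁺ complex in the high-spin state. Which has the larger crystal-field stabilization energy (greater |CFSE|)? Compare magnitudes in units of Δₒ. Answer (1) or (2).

(1): Ru is in group 8, so Ru³⁺ is d⁵ (8 − 3 = 5); t₂g⁵ eg⁰, CFSE = -2.0Δₒ.
(2): Fe sits in group 8; removing 3 electrons leaves Fe³⁺ with 8 − 3 = 5 d electrons; t₂g³ eg², CFSE = 0.0Δₒ.
So (1) has the larger |CFSE|.

(1)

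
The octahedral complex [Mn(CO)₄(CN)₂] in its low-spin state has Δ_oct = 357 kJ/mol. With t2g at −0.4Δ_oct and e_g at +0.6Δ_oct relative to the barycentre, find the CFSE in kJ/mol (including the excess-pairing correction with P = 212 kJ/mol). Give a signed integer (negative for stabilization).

-290

Ligand charges: 4×(+0) from CO and 2×(-1) from CN⁻ sum to -2; with overall charge +0, Mn is +2.
Mn sits in group 7; removing 2 electrons leaves Mn²⁺ with 7 − 2 = 5 d electrons.
The d⁵ electrons fill as t2g^5 e_g^0.
The orbital stabilization is -2.0Δ_oct = -2.0 × 357 = -714 kJ/mol.
Relative to high-spin t2g^3 e_g^2 (0 paired), the low-spin configuration has 2 additional pairs, contributing +2 × 212 = +424 kJ/mol.
Overall CFSE = -714 + 424 = -290 kJ/mol.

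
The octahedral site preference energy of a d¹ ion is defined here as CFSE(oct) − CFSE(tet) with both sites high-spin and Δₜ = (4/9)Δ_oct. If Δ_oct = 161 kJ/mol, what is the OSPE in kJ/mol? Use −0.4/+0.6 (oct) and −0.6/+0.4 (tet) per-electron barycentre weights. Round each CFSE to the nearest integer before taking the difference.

-21

Octahedral high-spin t₂g¹ eg⁰: CFSE = -0.4 × 161 = -64 kJ/mol.
In a tetrahedral site the filling is e¹ t₂⁰: CFSE(tet) = -0.6Δₜ = -0.6 × (4/9)(161) = -43 kJ/mol.
OSPE = CFSE(oct) − CFSE(tet) = -64 − (-43) = -21 kJ/mol.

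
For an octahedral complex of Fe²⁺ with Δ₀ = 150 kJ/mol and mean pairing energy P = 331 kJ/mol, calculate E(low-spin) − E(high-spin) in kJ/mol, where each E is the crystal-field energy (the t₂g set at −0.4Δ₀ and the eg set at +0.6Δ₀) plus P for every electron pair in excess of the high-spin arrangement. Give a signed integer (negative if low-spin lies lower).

Fe²⁺: group 8, so d-count = 8 − 2 = 6.
High-spin d⁶ fills as t₂g⁴ eg² with CFSE 4(−0.4) + 2(+0.6) = -0.4Δ₀ = -60 kJ/mol.
Low-spin t₂g⁶ eg⁰ gives -2.4Δ₀ = -360 kJ/mol, but forming 2 extra pairs costs 2P = 662 kJ/mol, so E(LS) = -360 + 662 = 302 kJ/mol.
E(LS) − E(HS) = 302 − (-60) = 362 kJ/mol.

362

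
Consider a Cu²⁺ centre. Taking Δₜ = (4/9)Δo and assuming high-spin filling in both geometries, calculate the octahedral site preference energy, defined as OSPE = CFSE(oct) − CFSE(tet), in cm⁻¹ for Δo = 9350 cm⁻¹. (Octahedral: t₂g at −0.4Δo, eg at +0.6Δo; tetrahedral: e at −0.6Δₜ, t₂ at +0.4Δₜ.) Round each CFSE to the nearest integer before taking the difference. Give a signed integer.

Cu²⁺: group 11, so d-count = 11 − 2 = 9.
In an octahedral site d⁹ (HS) is t2g^6 e_g^3, giving CFSE(oct) = -0.6Δo = -5610 cm⁻¹.
In a tetrahedral site the filling is e^4 t2^5: CFSE(tet) = -0.4Δₜ = -0.4 × (4/9)(9350) = -1662 cm⁻¹.
OSPE = CFSE(oct) − CFSE(tet) = -5610 − (-1662) = -3948 cm⁻¹.

-3948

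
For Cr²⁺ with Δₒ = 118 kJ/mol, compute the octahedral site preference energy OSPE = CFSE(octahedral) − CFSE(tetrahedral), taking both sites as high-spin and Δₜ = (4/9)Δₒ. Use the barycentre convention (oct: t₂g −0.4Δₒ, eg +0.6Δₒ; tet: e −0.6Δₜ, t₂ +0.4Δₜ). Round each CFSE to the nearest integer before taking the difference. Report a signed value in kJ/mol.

Cr²⁺: group 6, so d-count = 6 − 2 = 4.
In an octahedral site d⁴ (HS) is t₂g³ eg¹, giving CFSE(oct) = -0.6Δₒ = -71 kJ/mol.
Tetrahedral e² t₂² gives -0.4Δₜ = -0.4 × (4/9) × 118 = -21 kJ/mol.
Subtracting, OSPE = -71 − (-21) = -50 kJ/mol.

-50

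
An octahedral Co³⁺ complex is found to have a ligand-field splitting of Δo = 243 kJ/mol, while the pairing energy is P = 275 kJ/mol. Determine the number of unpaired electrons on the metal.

Group 9 minus oxidation state +3 gives a d⁶ configuration for Co³⁺.
Since Δo = 243 kJ/mol < P = 275 kJ/mol, the complex adopts the high-spin configuration.
That gives t₂g⁴ eg².
Unpaired electrons: 4.

4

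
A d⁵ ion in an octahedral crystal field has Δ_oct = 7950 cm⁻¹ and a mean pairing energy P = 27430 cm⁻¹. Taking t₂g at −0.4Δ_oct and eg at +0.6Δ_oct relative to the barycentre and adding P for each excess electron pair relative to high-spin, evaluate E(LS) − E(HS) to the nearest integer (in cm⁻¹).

38960

High-spin: t₂g³ eg², CFSE = 0.0Δ_oct = 0 cm⁻¹.
For low-spin the configuration is t₂g⁵ eg⁰: orbital energy -2.0 × 7950 = -15900 cm⁻¹, and 2 additional pairs relative to high-spin add 54860 cm⁻¹, giving 38960 cm⁻¹.
Thus E(LS) − E(HS) = 38960 cm⁻¹.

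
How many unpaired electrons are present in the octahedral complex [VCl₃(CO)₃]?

2

Ligand charges: 3×(-1) from Cl⁻ and 3×(+0) from CO sum to -3; with overall charge +0, V is +3.
V³⁺: group 5, so d-count = 5 − 3 = 2.
Configuration: t2g^2 e_g^0, giving 2 unpaired electrons.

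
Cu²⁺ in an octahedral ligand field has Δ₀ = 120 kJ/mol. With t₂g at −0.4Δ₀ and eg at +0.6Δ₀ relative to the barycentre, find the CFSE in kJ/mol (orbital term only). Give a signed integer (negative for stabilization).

Cu sits in group 11; removing 2 electrons leaves Cu²⁺ with 11 − 2 = 9 d electrons.
For octahedral d⁹ the high- and low-spin configurations coincide.
Configuration: t₂g⁶ eg³.
Orbital CFSE = 6(-0.4) + 3(0.6) = -0.6Δ₀ = -0.6 × 120 = -72 kJ/mol.

-72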